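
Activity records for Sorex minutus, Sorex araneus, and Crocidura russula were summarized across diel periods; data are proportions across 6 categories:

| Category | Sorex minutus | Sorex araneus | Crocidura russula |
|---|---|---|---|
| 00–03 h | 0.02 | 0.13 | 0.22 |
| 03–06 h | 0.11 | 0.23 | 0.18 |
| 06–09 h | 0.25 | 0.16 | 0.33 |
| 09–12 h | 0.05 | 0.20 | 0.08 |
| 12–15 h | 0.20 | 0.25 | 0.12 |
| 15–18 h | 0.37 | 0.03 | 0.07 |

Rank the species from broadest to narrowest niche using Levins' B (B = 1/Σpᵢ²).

Sorex araneus > Crocidura russula > Sorex minutus

Σp_minuᵢ² = 0.02² + 0.11² + 0.25² + 0.05² + 0.20² + 0.37² = 0.0004 + 0.0121 + 0.0625 + 0.0025 + 0.0400 + 0.1369 = 0.2544
B_minu = 1 / 0.2544 = 3.9308
Σp_aranᵢ² = 0.13² + 0.23² + 0.16² + 0.20² + 0.25² + 0.03² = 0.0169 + 0.0529 + 0.0256 + 0.0400 + 0.0625 + 0.0009 = 0.1988
B_aran = 1 / 0.1988 = 5.0302
Σp_russᵢ² = 0.22² + 0.18² + 0.33² + 0.08² + 0.12² + 0.07² = 0.0484 + 0.0324 + 0.1089 + 0.0064 + 0.0144 + 0.0049 = 0.2154
B_russ = 1 / 0.2154 = 4.6425
Ranking by B (broadest → narrowest): Sorex araneus (5.03) > Crocidura russula (4.64) > Sorex minutus (3.93)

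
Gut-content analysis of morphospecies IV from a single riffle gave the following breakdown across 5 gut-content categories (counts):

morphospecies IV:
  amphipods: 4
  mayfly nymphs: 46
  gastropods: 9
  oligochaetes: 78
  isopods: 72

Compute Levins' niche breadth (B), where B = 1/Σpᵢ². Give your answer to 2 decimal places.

3.24

Proportions for morphospecies IV (n=209): 4/209=0.0191, 46/209=0.2201, 9/209=0.0431, 78/209=0.3732, 72/209=0.3445
Σpᵢ² = 0.0191² + 0.2201² + 0.0431² + 0.3732² + 0.3445² = 0.000365 + 0.048444 + 0.001858 + 0.139278 + 0.118680 = 0.308625
B = 1 / 0.308625 = 3.2402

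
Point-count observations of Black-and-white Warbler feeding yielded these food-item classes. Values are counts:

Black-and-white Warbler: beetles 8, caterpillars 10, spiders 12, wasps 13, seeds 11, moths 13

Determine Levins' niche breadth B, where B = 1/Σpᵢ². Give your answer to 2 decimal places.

5.85

Proportions for Black-and-white Warbler (n=67): 8/67=0.1194, 10/67=0.1493, 12/67=0.1791, 13/67=0.1940, 11/67=0.1642, 13/67=0.1940
Σpᵢ² = 0.1194² + 0.1493² + 0.1791² + 0.1940² + 0.1642² + 0.1940² = 0.014256 + 0.022290 + 0.032077 + 0.037636 + 0.026962 + 0.037636 = 0.170857
B = 1 / 0.170857 = 5.8528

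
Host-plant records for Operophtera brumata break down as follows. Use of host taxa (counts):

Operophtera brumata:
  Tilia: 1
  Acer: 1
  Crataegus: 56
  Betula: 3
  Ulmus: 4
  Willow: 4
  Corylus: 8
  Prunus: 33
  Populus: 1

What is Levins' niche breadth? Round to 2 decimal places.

Proportions for Operophtera brumata (n=111): 1/111=0.0090, 1/111=0.0090, 56/111=0.5045, 3/111=0.0270, 4/111=0.0360, 4/111=0.0360, 8/111=0.0721, 33/111=0.2973, 1/111=0.0090
Σpᵢ² = 0.0090² + 0.0090² + 0.5045² + 0.0270² + 0.0360² + 0.0360² + 0.0721² + 0.2973² + 0.0090² = 0.000081 + 0.000081 + 0.254520 + 0.000729 + 0.001296 + 0.001296 + 0.005198 + 0.088387 + 0.000081 = 0.351669
B = 1 / 0.351669 = 2.8436

2.84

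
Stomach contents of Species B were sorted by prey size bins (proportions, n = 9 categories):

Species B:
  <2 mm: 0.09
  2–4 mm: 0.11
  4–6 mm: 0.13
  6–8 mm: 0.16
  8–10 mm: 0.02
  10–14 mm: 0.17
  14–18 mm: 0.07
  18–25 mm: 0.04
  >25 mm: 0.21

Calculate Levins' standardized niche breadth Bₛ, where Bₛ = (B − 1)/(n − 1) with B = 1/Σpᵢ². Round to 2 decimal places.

0.75

Σpᵢ² = 0.09² + 0.11² + 0.13² + 0.16² + 0.02² + 0.17² + 0.07² + 0.04² + 0.21² = 0.0081 + 0.0121 + 0.0169 + 0.0256 + 0.0004 + 0.0289 + 0.0049 + 0.0016 + 0.0441 = 0.1426
B = 1 / 0.1426 = 7.0126
Bₛ = (B − 1)/(n − 1) = (7.0126 − 1)/(9 − 1) = 6.0126/8 = 0.7516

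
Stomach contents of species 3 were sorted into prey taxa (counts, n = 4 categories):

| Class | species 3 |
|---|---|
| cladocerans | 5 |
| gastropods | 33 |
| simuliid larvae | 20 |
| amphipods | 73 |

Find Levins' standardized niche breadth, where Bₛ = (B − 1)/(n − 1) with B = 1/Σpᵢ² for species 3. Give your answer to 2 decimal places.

0.50

Proportions for species 3 (n=131): 5/131=0.0382, 33/131=0.2519, 20/131=0.1527, 73/131=0.5573
Σpᵢ² = 0.0382² + 0.2519² + 0.1527² + 0.5573² = 0.001459 + 0.063454 + 0.023317 + 0.310583 = 0.398813
B = 1 / 0.398813 = 2.5074
Bₛ = (B − 1)/(n − 1) = (2.5074 − 1)/(4 − 1) = 1.5074/3 = 0.5025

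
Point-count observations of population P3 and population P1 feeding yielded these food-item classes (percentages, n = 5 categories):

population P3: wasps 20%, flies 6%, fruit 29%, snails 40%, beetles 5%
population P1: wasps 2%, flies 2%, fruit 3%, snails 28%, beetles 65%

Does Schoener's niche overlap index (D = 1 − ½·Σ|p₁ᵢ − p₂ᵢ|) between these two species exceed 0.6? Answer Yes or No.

Convert percentages to proportions (divide by 100).
Σ|p₁ᵢ − p₂ᵢ| = 0.18 + 0.04 + 0.26 + 0.12 + 0.60 = 1.20
D = 1 − ½ × 1.20 = 1 − 0.600 = 0.4000
D = 0.4000 < 0.6 → No.

No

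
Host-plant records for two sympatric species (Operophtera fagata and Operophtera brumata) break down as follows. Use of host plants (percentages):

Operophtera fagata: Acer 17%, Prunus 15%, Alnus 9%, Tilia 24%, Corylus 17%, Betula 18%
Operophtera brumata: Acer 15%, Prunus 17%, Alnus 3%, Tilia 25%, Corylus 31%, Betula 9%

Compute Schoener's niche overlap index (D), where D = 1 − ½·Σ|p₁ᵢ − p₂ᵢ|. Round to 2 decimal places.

0.83

Convert percentages to proportions (divide by 100).
Σ|p₁ᵢ − p₂ᵢ| = 0.02 + 0.02 + 0.06 + 0.01 + 0.14 + 0.09 = 0.34
D = 1 − ½ × 0.34 = 1 − 0.170 = 0.8300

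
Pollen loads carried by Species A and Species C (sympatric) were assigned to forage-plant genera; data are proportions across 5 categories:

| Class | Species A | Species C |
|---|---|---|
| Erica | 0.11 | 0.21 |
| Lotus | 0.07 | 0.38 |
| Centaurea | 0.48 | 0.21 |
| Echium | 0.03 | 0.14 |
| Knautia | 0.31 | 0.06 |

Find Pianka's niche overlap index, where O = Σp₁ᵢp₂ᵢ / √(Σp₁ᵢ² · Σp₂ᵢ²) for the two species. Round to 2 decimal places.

Σ p₁ᵢp₂ᵢ = 0.0231 + 0.0266 + 0.1008 + 0.0042 + 0.0186 = 0.1733
Σp_1ᵢ² = 0.11² + 0.07² + 0.48² + 0.03² + 0.31² = 0.0121 + 0.0049 + 0.2304 + 0.0009 + 0.0961 = 0.3444
Σp_2ᵢ² = 0.21² + 0.38² + 0.21² + 0.14² + 0.06² = 0.0441 + 0.1444 + 0.0441 + 0.0196 + 0.0036 = 0.2558
O = 0.1733 / √(0.3444 × 0.2558) = 0.1733 / 0.29681 = 0.5839

0.58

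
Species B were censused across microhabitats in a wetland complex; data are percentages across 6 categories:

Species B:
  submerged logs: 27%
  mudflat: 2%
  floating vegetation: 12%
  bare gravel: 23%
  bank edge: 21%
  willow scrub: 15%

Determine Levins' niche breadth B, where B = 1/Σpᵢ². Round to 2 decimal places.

4.83

Convert percentages to proportions (divide by 100).
Σpᵢ² = 0.27² + 0.02² + 0.12² + 0.23² + 0.21² + 0.15² = 0.0729 + 0.0004 + 0.0144 + 0.0529 + 0.0441 + 0.0225 = 0.2072
B = 1 / 0.2072 = 4.8263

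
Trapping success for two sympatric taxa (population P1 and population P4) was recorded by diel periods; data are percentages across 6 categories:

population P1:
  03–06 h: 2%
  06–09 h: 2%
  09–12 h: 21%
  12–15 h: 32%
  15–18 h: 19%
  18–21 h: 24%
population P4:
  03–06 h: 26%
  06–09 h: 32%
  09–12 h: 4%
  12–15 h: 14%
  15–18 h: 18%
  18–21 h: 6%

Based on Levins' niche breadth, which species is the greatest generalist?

Convert percentages to proportions (divide by 100).
Σp_P1ᵢ² = 0.02² + 0.02² + 0.21² + 0.32² + 0.19² + 0.24² = 0.0004 + 0.0004 + 0.0441 + 0.1024 + 0.0361 + 0.0576 = 0.2410
B_P1 = 1 / 0.2410 = 4.1494
Σp_P4ᵢ² = 0.26² + 0.32² + 0.04² + 0.14² + 0.18² + 0.06² = 0.0676 + 0.1024 + 0.0016 + 0.0196 + 0.0324 + 0.0036 = 0.2272
B_P4 = 1 / 0.2272 = 4.4014
Highest B → broadest niche (most generalist): population P4 (B = 4.40).

population P4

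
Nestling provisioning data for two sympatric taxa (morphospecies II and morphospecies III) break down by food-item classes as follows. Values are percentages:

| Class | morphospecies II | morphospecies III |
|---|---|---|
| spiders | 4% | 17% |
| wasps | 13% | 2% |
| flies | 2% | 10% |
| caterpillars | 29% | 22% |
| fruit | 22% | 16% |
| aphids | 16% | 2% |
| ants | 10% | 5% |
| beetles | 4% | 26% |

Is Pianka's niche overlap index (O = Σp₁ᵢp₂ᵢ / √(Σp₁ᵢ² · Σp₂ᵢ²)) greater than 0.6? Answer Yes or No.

Convert percentages to proportions (divide by 100).
Σ p₁ᵢp₂ᵢ = 0.0068 + 0.0026 + 0.0020 + 0.0638 + 0.0352 + 0.0032 + 0.0050 + 0.0104 = 0.1290
Σp_1ᵢ² = 0.04² + 0.13² + 0.02² + 0.29² + 0.22² + 0.16² + 0.10² + 0.04² = 0.0016 + 0.0169 + 0.0004 + 0.0841 + 0.0484 + 0.0256 + 0.0100 + 0.0016 = 0.1886
Σp_2ᵢ² = 0.17² + 0.02² + 0.10² + 0.22² + 0.16² + 0.02² + 0.05² + 0.26² = 0.0289 + 0.0004 + 0.0100 + 0.0484 + 0.0256 + 0.0004 + 0.0025 + 0.0676 = 0.1838
O = 0.1290 / √(0.1886 × 0.1838) = 0.1290 / 0.18618 = 0.6929
O = 0.6929 > 0.6 → Yes.

Yes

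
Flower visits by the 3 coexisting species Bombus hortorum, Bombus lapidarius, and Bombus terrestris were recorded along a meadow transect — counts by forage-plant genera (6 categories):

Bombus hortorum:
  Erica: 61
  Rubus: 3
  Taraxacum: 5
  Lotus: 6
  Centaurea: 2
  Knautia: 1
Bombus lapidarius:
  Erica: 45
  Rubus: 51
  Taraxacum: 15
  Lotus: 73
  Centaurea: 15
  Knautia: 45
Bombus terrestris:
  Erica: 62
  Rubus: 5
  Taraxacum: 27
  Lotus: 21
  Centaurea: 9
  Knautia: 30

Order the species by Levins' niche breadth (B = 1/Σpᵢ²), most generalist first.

Bombus lapidarius > Bombus terrestris > Bombus hortorum

Proportions for Bombus hortorum (n=78): 61/78=0.7821, 3/78=0.0385, 5/78=0.0641, 6/78=0.0769, 2/78=0.0256, 1/78=0.0128
Proportions for Bombus lapidarius (n=244): 45/244=0.1844, 51/244=0.2090, 15/244=0.0615, 73/244=0.2992, 15/244=0.0615, 45/244=0.1844
Proportions for Bombus terrestris (n=154): 62/154=0.4026, 5/154=0.0325, 27/154=0.1753, 21/154=0.1364, 9/154=0.0584, 30/154=0.1948
Σp_hortᵢ² = 0.7821² + 0.0385² + 0.0641² + 0.0769² + 0.0256² + 0.0128² = 0.611680 + 0.001482 + 0.004109 + 0.005914 + 0.000655 + 0.000164 = 0.624004
B_hort = 1 / 0.624004 = 1.6026
Σp_lapiᵢ² = 0.1844² + 0.2090² + 0.0615² + 0.2992² + 0.0615² + 0.1844² = 0.034003 + 0.043681 + 0.003782 + 0.089521 + 0.003782 + 0.034003 = 0.208772
B_lapi = 1 / 0.208772 = 4.7899
Σp_terrᵢ² = 0.4026² + 0.0325² + 0.1753² + 0.1364² + 0.0584² + 0.1948² = 0.162087 + 0.001056 + 0.030730 + 0.018605 + 0.003411 + 0.037947 = 0.253836
B_terr = 1 / 0.253836 = 3.9396
Ranking by B (broadest → narrowest): Bombus lapidarius (4.79) > Bombus terrestris (3.94) > Bombus hortorum (1.60)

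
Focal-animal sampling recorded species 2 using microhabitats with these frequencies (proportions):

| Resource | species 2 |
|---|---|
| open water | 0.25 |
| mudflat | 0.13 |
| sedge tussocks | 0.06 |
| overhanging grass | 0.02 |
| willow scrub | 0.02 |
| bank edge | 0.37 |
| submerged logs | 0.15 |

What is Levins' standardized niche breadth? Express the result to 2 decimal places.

Σpᵢ² = 0.25² + 0.13² + 0.06² + 0.02² + 0.02² + 0.37² + 0.15² = 0.0625 + 0.0169 + 0.0036 + 0.0004 + 0.0004 + 0.1369 + 0.0225 = 0.2432
B = 1 / 0.2432 = 4.1118
Bₛ = (B − 1)/(n − 1) = (4.1118 − 1)/(7 − 1) = 3.1118/6 = 0.5186

0.52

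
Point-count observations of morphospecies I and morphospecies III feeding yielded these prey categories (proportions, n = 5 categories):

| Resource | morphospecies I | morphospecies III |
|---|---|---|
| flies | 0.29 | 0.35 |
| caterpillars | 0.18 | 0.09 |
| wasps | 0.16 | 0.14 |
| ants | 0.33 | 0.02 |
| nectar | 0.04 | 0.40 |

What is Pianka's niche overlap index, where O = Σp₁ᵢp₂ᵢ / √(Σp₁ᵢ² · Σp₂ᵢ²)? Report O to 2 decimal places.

0.58

Σ p₁ᵢp₂ᵢ = 0.1015 + 0.0162 + 0.0224 + 0.0066 + 0.0160 = 0.1627
Σp_1ᵢ² = 0.29² + 0.18² + 0.16² + 0.33² + 0.04² = 0.0841 + 0.0324 + 0.0256 + 0.1089 + 0.0016 = 0.2526
Σp_2ᵢ² = 0.35² + 0.09² + 0.14² + 0.02² + 0.40² = 0.1225 + 0.0081 + 0.0196 + 0.0004 + 0.1600 = 0.3106
O = 0.1627 / √(0.2526 × 0.3106) = 0.1627 / 0.28010 = 0.5809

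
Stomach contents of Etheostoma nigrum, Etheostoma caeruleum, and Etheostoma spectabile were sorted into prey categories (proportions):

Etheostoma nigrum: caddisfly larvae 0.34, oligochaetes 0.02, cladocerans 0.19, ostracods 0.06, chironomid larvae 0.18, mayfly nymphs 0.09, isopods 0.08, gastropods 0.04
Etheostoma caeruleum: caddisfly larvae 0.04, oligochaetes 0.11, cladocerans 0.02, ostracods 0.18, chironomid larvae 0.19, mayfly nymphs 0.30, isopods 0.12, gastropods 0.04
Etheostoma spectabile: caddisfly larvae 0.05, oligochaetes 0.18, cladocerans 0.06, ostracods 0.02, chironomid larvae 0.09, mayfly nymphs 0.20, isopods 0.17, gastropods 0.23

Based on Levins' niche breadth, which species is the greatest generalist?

Etheostoma spectabile

Σp_nigrᵢ² = 0.34² + 0.02² + 0.19² + 0.06² + 0.18² + 0.09² + 0.08² + 0.04² = 0.1156 + 0.0004 + 0.0361 + 0.0036 + 0.0324 + 0.0081 + 0.0064 + 0.0016 = 0.2042
B_nigr = 1 / 0.2042 = 4.8972
Σp_caerᵢ² = 0.04² + 0.11² + 0.02² + 0.18² + 0.19² + 0.30² + 0.12² + 0.04² = 0.0016 + 0.0121 + 0.0004 + 0.0324 + 0.0361 + 0.0900 + 0.0144 + 0.0016 = 0.1886
B_caer = 1 / 0.1886 = 5.3022
Σp_specᵢ² = 0.05² + 0.18² + 0.06² + 0.02² + 0.09² + 0.20² + 0.17² + 0.23² = 0.0025 + 0.0324 + 0.0036 + 0.0004 + 0.0081 + 0.0400 + 0.0289 + 0.0529 = 0.1688
B_spec = 1 / 0.1688 = 5.9242
Highest B → broadest niche (most generalist): Etheostoma spectabile (B = 5.92).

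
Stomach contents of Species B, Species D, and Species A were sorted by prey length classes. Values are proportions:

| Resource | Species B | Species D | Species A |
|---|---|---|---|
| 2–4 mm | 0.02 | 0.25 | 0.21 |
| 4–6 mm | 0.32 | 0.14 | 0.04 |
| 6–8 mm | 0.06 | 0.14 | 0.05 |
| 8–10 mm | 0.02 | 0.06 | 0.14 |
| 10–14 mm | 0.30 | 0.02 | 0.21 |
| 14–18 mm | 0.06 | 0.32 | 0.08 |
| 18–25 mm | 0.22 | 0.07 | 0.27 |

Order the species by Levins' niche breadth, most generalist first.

Species A > Species D > Species B

Σp_Bᵢ² = 0.02² + 0.32² + 0.06² + 0.02² + 0.30² + 0.06² + 0.22² = 0.0004 + 0.1024 + 0.0036 + 0.0004 + 0.0900 + 0.0036 + 0.0484 = 0.2488
B_B = 1 / 0.2488 = 4.0193
Σp_Dᵢ² = 0.25² + 0.14² + 0.14² + 0.06² + 0.02² + 0.32² + 0.07² = 0.0625 + 0.0196 + 0.0196 + 0.0036 + 0.0004 + 0.1024 + 0.0049 = 0.2130
B_D = 1 / 0.2130 = 4.6948
Σp_Aᵢ² = 0.21² + 0.04² + 0.05² + 0.14² + 0.21² + 0.08² + 0.27² = 0.0441 + 0.0016 + 0.0025 + 0.0196 + 0.0441 + 0.0064 + 0.0729 = 0.1912
B_A = 1 / 0.1912 = 5.2301
Ranking by B (broadest → narrowest): Species A (5.23) > Species D (4.69) > Species B (4.02)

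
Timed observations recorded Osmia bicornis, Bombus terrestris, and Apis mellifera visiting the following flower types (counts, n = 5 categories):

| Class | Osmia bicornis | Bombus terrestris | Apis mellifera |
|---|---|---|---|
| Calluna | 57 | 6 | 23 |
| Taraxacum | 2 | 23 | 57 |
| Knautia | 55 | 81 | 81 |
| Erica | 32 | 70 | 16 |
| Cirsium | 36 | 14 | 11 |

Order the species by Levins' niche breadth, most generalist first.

Osmia bicornis > Apis mellifera > Bombus terrestris

Proportions for Osmia bicornis (n=182): 57/182=0.3132, 2/182=0.0110, 55/182=0.3022, 32/182=0.1758, 36/182=0.1978
Proportions for Bombus terrestris (n=194): 6/194=0.0309, 23/194=0.1186, 81/194=0.4175, 70/194=0.3608, 14/194=0.0722
Proportions for Apis mellifera (n=188): 23/188=0.1223, 57/188=0.3032, 81/188=0.4309, 16/188=0.0851, 11/188=0.0585
Σp_bicoᵢ² = 0.3132² + 0.0110² + 0.3022² + 0.1758² + 0.1978² = 0.098094 + 0.000121 + 0.091325 + 0.030906 + 0.039125 = 0.259571
B_bico = 1 / 0.259571 = 3.8525
Σp_terrᵢ² = 0.0309² + 0.1186² + 0.4175² + 0.3608² + 0.0722² = 0.000955 + 0.014066 + 0.174306 + 0.130177 + 0.005213 = 0.324717
B_terr = 1 / 0.324717 = 3.0796
Σp_mellᵢ² = 0.1223² + 0.3032² + 0.4309² + 0.0851² + 0.0585² = 0.014957 + 0.091930 + 0.185675 + 0.007242 + 0.003422 = 0.303226
B_mell = 1 / 0.303226 = 3.2979
Ranking by B (broadest → narrowest): Osmia bicornis (3.85) > Apis mellifera (3.30) > Bombus terrestris (3.08)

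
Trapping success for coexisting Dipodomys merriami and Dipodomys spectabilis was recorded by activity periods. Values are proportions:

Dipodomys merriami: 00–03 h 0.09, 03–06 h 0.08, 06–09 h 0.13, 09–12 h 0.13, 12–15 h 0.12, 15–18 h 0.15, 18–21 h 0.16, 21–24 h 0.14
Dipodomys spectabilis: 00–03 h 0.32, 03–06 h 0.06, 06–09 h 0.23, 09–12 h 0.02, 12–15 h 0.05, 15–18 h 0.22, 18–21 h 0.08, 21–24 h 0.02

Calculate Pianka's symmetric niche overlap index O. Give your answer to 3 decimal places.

0.718

Σ p₁ᵢp₂ᵢ = 0.0288 + 0.0048 + 0.0299 + 0.0026 + 0.0060 + 0.0330 + 0.0128 + 0.0028 = 0.1207
Σp_1ᵢ² = 0.09² + 0.08² + 0.13² + 0.13² + 0.12² + 0.15² + 0.16² + 0.14² = 0.0081 + 0.0064 + 0.0169 + 0.0169 + 0.0144 + 0.0225 + 0.0256 + 0.0196 = 0.1304
Σp_2ᵢ² = 0.32² + 0.06² + 0.23² + 0.02² + 0.05² + 0.22² + 0.08² + 0.02² = 0.1024 + 0.0036 + 0.0529 + 0.0004 + 0.0025 + 0.0484 + 0.0064 + 0.0004 = 0.2170
O = 0.1207 / √(0.1304 × 0.2170) = 0.1207 / 0.168217 = 0.71753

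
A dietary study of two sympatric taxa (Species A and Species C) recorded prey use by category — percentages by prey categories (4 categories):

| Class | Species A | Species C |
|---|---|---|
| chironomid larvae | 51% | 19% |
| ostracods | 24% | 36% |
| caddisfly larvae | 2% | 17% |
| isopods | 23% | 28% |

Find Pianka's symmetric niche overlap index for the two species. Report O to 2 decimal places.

Convert percentages to proportions (divide by 100).
Σ p₁ᵢp₂ᵢ = 0.0969 + 0.0864 + 0.0034 + 0.0644 = 0.2511
Σp_1ᵢ² = 0.51² + 0.24² + 0.02² + 0.23² = 0.2601 + 0.0576 + 0.0004 + 0.0529 = 0.3710
Σp_2ᵢ² = 0.19² + 0.36² + 0.17² + 0.28² = 0.0361 + 0.1296 + 0.0289 + 0.0784 = 0.2730
O = 0.2511 / √(0.3710 × 0.2730) = 0.2511 / 0.31825 = 0.7890

0.79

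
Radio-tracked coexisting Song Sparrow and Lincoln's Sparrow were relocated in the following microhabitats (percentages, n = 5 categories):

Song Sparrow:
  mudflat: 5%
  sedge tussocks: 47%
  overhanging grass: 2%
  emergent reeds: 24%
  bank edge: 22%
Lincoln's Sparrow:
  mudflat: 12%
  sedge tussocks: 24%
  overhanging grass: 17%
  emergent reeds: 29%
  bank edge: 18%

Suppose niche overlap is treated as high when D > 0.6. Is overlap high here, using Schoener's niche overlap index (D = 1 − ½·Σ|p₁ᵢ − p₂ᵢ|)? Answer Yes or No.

Convert percentages to proportions (divide by 100).
Σ|p₁ᵢ − p₂ᵢ| = 0.07 + 0.23 + 0.15 + 0.05 + 0.04 = 0.54
D = 1 − ½ × 0.54 = 1 − 0.270 = 0.7300
D = 0.7300 > 0.6 → Yes.

Yes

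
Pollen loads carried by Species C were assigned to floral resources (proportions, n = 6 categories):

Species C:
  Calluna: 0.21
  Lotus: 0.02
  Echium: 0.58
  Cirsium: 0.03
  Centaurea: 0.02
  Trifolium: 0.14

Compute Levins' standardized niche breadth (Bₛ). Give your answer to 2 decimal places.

0.30

Σpᵢ² = 0.21² + 0.02² + 0.58² + 0.03² + 0.02² + 0.14² = 0.0441 + 0.0004 + 0.3364 + 0.0009 + 0.0004 + 0.0196 = 0.4018
B = 1 / 0.4018 = 2.4888
Bₛ = (B − 1)/(n − 1) = (2.4888 − 1)/(6 − 1) = 1.4888/5 = 0.2978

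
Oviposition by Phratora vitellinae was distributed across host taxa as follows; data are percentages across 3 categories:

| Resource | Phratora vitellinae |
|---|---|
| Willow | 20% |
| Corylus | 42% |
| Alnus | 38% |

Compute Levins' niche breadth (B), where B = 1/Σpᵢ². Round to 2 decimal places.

Convert percentages to proportions (divide by 100).
Σpᵢ² = 0.20² + 0.42² + 0.38² = 0.0400 + 0.1764 + 0.1444 = 0.3608
B = 1 / 0.3608 = 2.7716

2.77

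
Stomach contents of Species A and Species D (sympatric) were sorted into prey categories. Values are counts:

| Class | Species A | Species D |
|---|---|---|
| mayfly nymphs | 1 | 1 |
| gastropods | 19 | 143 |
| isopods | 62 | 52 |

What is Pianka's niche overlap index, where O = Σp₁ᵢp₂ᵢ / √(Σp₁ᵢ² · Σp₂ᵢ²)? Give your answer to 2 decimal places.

0.60

Proportions for Species A (n=82): 1/82=0.0122, 19/82=0.2317, 62/82=0.7561
Proportions for Species D (n=196): 1/196=0.0051, 143/196=0.7296, 52/196=0.2653
Σ p₁ᵢp₂ᵢ = 0.000062 + 0.169048 + 0.200593 = 0.369703
Σp_1ᵢ² = 0.0122² + 0.2317² + 0.7561² = 0.000149 + 0.053685 + 0.571687 = 0.625521
Σp_2ᵢ² = 0.0051² + 0.7296² + 0.2653² = 0.000026 + 0.532316 + 0.070384 = 0.602726
O = 0.369703 / √(0.625521 × 0.602726) = 0.369703 / 0.6140177 = 0.6021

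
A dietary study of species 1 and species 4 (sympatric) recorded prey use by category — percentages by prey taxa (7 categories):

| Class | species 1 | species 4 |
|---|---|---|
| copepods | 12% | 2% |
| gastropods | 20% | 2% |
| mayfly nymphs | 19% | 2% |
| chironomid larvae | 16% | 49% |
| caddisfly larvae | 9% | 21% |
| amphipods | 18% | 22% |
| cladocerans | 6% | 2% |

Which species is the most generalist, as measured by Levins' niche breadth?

species 1

Convert percentages to proportions (divide by 100).
Σp_1ᵢ² = 0.12² + 0.20² + 0.19² + 0.16² + 0.09² + 0.18² + 0.06² = 0.0144 + 0.0400 + 0.0361 + 0.0256 + 0.0081 + 0.0324 + 0.0036 = 0.1602
B_1 = 1 / 0.1602 = 6.2422
Σp_4ᵢ² = 0.02² + 0.02² + 0.02² + 0.49² + 0.21² + 0.22² + 0.02² = 0.0004 + 0.0004 + 0.0004 + 0.2401 + 0.0441 + 0.0484 + 0.0004 = 0.3342
B_4 = 1 / 0.3342 = 2.9922
Highest B → broadest niche (most generalist): species 1 (B = 6.24).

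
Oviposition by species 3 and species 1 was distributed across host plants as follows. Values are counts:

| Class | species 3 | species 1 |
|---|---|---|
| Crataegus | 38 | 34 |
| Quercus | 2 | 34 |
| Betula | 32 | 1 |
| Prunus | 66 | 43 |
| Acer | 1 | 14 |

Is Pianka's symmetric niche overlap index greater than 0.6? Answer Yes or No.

Proportions for species 3 (n=139): 38/139=0.2734, 2/139=0.0144, 32/139=0.2302, 66/139=0.4748, 1/139=0.0072
Proportions for species 1 (n=126): 34/126=0.2698, 34/126=0.2698, 1/126=0.0079, 43/126=0.3413, 14/126=0.1111
Σ p₁ᵢp₂ᵢ = 0.073763 + 0.003885 + 0.001819 + 0.162049 + 0.000800 = 0.242316
Σp_1ᵢ² = 0.2734² + 0.0144² + 0.2302² + 0.4748² + 0.0072² = 0.074748 + 0.000207 + 0.052992 + 0.225435 + 0.000052 = 0.353434
Σp_2ᵢ² = 0.2698² + 0.2698² + 0.0079² + 0.3413² + 0.1111² = 0.072792 + 0.072792 + 0.000062 + 0.116486 + 0.012343 = 0.274475
O = 0.242316 / √(0.353434 × 0.274475) = 0.242316 / 0.3114624 = 0.7780
O = 0.7780 > 0.6 → Yes.

Yes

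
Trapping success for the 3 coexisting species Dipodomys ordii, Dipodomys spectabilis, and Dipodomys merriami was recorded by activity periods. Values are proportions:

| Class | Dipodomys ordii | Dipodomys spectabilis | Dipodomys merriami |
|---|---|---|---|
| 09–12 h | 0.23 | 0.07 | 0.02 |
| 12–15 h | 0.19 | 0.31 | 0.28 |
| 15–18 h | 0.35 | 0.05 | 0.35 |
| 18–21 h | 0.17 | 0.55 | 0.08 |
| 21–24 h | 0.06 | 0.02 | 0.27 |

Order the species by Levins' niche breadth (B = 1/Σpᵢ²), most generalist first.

Dipodomys ordii > Dipodomys merriami > Dipodomys spectabilis

Σp_ordiᵢ² = 0.23² + 0.19² + 0.35² + 0.17² + 0.06² = 0.0529 + 0.0361 + 0.1225 + 0.0289 + 0.0036 = 0.2440
B_ordi = 1 / 0.2440 = 4.0984
Σp_specᵢ² = 0.07² + 0.31² + 0.05² + 0.55² + 0.02² = 0.0049 + 0.0961 + 0.0025 + 0.3025 + 0.0004 = 0.4064
B_spec = 1 / 0.4064 = 2.4606
Σp_merrᵢ² = 0.02² + 0.28² + 0.35² + 0.08² + 0.27² = 0.0004 + 0.0784 + 0.1225 + 0.0064 + 0.0729 = 0.2806
B_merr = 1 / 0.2806 = 3.5638
Ranking by B (broadest → narrowest): Dipodomys ordii (4.10) > Dipodomys merriami (3.56) > Dipodomys spectabilis (2.46)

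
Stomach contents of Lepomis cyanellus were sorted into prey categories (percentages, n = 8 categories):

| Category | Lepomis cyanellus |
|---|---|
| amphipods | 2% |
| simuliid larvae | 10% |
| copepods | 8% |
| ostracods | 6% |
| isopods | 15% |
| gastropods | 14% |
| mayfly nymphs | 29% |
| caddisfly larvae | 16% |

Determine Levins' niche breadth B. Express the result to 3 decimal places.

5.807

Convert percentages to proportions (divide by 100).
Σpᵢ² = 0.02² + 0.10² + 0.08² + 0.06² + 0.15² + 0.14² + 0.29² + 0.16² = 0.0004 + 0.0100 + 0.0064 + 0.0036 + 0.0225 + 0.0196 + 0.0841 + 0.0256 = 0.1722
B = 1 / 0.1722 = 5.80720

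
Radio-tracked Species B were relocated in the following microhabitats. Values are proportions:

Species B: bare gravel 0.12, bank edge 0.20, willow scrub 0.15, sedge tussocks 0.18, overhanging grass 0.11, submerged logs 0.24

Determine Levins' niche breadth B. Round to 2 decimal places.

Σpᵢ² = 0.12² + 0.20² + 0.15² + 0.18² + 0.11² + 0.24² = 0.0144 + 0.0400 + 0.0225 + 0.0324 + 0.0121 + 0.0576 = 0.1790
B = 1 / 0.1790 = 5.5866

5.59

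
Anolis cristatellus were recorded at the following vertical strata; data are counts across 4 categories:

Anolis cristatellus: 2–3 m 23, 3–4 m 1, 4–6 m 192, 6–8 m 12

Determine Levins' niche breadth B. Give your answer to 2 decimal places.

1.38

Proportions for Anolis cristatellus (n=228): 23/228=0.1009, 1/228=0.0044, 192/228=0.8421, 12/228=0.0526
Σpᵢ² = 0.1009² + 0.0044² + 0.8421² + 0.0526² = 0.010181 + 0.000019 + 0.709132 + 0.002767 = 0.722099
B = 1 / 0.722099 = 1.3849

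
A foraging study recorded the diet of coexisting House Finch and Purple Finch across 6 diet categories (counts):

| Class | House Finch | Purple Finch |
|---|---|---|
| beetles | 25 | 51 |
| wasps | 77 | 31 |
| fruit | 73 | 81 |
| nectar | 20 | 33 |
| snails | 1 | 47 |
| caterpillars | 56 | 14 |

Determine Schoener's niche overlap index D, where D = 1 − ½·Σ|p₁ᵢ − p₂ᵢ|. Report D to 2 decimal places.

0.65

Proportions for House Finch (n=252): 25/252=0.0992, 77/252=0.3056, 73/252=0.2897, 20/252=0.0794, 1/252=0.0040, 56/252=0.2222
Proportions for Purple Finch (n=257): 51/257=0.1984, 31/257=0.1206, 81/257=0.3152, 33/257=0.1284, 47/257=0.1829, 14/257=0.0545
Σ|p₁ᵢ − p₂ᵢ| = 0.0992 + 0.1850 + 0.0255 + 0.0490 + 0.1789 + 0.1677 = 0.7053
D = 1 − ½ × 0.7053 = 1 − 0.35265 = 0.64735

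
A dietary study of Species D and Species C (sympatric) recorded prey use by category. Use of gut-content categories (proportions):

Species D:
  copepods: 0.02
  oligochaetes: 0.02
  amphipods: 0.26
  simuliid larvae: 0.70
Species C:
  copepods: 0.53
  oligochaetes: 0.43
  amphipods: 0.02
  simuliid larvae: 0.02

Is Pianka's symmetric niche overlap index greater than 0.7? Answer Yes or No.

Σ p₁ᵢp₂ᵢ = 0.0106 + 0.0086 + 0.0052 + 0.0140 = 0.0384
Σp_1ᵢ² = 0.02² + 0.02² + 0.26² + 0.70² = 0.0004 + 0.0004 + 0.0676 + 0.4900 = 0.5584
Σp_2ᵢ² = 0.53² + 0.43² + 0.02² + 0.02² = 0.2809 + 0.1849 + 0.0004 + 0.0004 = 0.4666
O = 0.0384 / √(0.5584 × 0.4666) = 0.0384 / 0.51044 = 0.0752
O = 0.0752 < 0.7 → No.

No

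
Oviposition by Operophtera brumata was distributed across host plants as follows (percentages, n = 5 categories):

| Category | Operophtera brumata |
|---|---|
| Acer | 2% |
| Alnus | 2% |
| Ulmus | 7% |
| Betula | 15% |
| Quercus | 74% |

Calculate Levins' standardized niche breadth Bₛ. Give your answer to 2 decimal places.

0.18

Convert percentages to proportions (divide by 100).
Σpᵢ² = 0.02² + 0.02² + 0.07² + 0.15² + 0.74² = 0.0004 + 0.0004 + 0.0049 + 0.0225 + 0.5476 = 0.5758
B = 1 / 0.5758 = 1.7367
Bₛ = (B − 1)/(n − 1) = (1.7367 − 1)/(5 − 1) = 0.7367/4 = 0.1842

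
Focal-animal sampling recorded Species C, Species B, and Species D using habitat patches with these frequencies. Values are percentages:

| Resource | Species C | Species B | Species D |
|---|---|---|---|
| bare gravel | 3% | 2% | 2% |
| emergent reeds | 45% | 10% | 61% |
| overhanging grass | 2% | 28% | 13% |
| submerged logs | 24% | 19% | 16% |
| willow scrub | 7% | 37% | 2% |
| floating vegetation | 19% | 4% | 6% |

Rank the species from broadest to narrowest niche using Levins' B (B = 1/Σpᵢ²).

Convert percentages to proportions (divide by 100).
Σp_Cᵢ² = 0.03² + 0.45² + 0.02² + 0.24² + 0.07² + 0.19² = 0.0009 + 0.2025 + 0.0004 + 0.0576 + 0.0049 + 0.0361 = 0.3024
B_C = 1 / 0.3024 = 3.3069
Σp_Bᵢ² = 0.02² + 0.10² + 0.28² + 0.19² + 0.37² + 0.04² = 0.0004 + 0.0100 + 0.0784 + 0.0361 + 0.1369 + 0.0016 = 0.2634
B_B = 1 / 0.2634 = 3.7965
Σp_Dᵢ² = 0.02² + 0.61² + 0.13² + 0.16² + 0.02² + 0.06² = 0.0004 + 0.3721 + 0.0169 + 0.0256 + 0.0004 + 0.0036 = 0.4190
B_D = 1 / 0.4190 = 2.3866
Ranking by B (broadest → narrowest): Species B (3.80) > Species C (3.31) > Species D (2.39)

Species B > Species C > Species D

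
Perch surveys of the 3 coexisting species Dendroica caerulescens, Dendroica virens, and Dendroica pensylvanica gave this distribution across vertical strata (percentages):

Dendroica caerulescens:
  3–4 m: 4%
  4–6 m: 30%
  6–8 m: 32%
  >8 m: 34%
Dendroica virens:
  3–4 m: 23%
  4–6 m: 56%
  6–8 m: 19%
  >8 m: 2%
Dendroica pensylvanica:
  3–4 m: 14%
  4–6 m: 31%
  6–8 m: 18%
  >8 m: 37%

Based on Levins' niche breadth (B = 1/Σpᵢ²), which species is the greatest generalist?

Dendroica pensylvanica

Convert percentages to proportions (divide by 100).
Σp_caerᵢ² = 0.04² + 0.30² + 0.32² + 0.34² = 0.0016 + 0.0900 + 0.1024 + 0.1156 = 0.3096
B_caer = 1 / 0.3096 = 3.2300
Σp_vireᵢ² = 0.23² + 0.56² + 0.19² + 0.02² = 0.0529 + 0.3136 + 0.0361 + 0.0004 = 0.4030
B_vire = 1 / 0.4030 = 2.4814
Σp_pensᵢ² = 0.14² + 0.31² + 0.18² + 0.37² = 0.0196 + 0.0961 + 0.0324 + 0.1369 = 0.2850
B_pens = 1 / 0.2850 = 3.5088
Highest B → broadest niche (most generalist): Dendroica pensylvanica (B = 3.51).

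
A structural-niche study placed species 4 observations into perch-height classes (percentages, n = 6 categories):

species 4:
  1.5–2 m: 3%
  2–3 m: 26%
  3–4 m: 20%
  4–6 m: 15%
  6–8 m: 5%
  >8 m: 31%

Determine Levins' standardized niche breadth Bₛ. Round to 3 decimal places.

Convert percentages to proportions (divide by 100).
Σpᵢ² = 0.03² + 0.26² + 0.20² + 0.15² + 0.05² + 0.31² = 0.0009 + 0.0676 + 0.0400 + 0.0225 + 0.0025 + 0.0961 = 0.2296
B = 1 / 0.2296 = 4.35540
Bₛ = (B − 1)/(n − 1) = (4.35540 − 1)/(6 − 1) = 3.35540/5 = 0.67108

0.671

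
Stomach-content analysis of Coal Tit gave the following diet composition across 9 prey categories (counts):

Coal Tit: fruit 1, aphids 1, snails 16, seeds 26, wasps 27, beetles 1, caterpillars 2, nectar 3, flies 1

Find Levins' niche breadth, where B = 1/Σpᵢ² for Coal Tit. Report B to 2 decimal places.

Proportions for Coal Tit (n=78): 1/78=0.0128, 1/78=0.0128, 16/78=0.2051, 26/78=0.3333, 27/78=0.3462, 1/78=0.0128, 2/78=0.0256, 3/78=0.0385, 1/78=0.0128
Σpᵢ² = 0.0128² + 0.0128² + 0.2051² + 0.3333² + 0.3462² + 0.0128² + 0.0256² + 0.0385² + 0.0128² = 0.000164 + 0.000164 + 0.042066 + 0.111089 + 0.119854 + 0.000164 + 0.000655 + 0.001482 + 0.000164 = 0.275802
B = 1 / 0.275802 = 3.6258

3.63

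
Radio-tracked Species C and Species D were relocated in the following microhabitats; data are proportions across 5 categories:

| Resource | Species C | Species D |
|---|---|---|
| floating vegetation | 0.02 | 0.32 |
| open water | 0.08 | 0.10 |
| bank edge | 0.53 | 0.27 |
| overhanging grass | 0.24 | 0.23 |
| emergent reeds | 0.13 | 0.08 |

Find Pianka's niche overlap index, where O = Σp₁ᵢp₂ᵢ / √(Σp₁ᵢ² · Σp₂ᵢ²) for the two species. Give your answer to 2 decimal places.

0.75

Σ p₁ᵢp₂ᵢ = 0.0064 + 0.0080 + 0.1431 + 0.0552 + 0.0104 = 0.2231
Σp_1ᵢ² = 0.02² + 0.08² + 0.53² + 0.24² + 0.13² = 0.0004 + 0.0064 + 0.2809 + 0.0576 + 0.0169 = 0.3622
Σp_2ᵢ² = 0.32² + 0.10² + 0.27² + 0.23² + 0.08² = 0.1024 + 0.0100 + 0.0729 + 0.0529 + 0.0064 = 0.2446
O = 0.2231 / √(0.3622 × 0.2446) = 0.2231 / 0.29765 = 0.7495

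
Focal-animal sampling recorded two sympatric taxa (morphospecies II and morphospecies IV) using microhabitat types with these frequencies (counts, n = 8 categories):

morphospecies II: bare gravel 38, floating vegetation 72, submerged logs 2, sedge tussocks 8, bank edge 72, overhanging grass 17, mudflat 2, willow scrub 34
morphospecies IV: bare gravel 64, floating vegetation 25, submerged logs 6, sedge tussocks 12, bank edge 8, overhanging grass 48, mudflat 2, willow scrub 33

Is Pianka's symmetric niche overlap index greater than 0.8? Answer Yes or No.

Proportions for morphospecies II (n=245): 38/245=0.1551, 72/245=0.2939, 2/245=0.0082, 8/245=0.0327, 72/245=0.2939, 17/245=0.0694, 2/245=0.0082, 34/245=0.1388
Proportions for morphospecies IV (n=198): 64/198=0.3232, 25/198=0.1263, 6/198=0.0303, 12/198=0.0606, 8/198=0.0404, 48/198=0.2424, 2/198=0.0101, 33/198=0.1667
Σ p₁ᵢp₂ᵢ = 0.050128 + 0.037120 + 0.000248 + 0.001982 + 0.011874 + 0.016823 + 0.000083 + 0.023138 = 0.141396
Σp_1ᵢ² = 0.1551² + 0.2939² + 0.0082² + 0.0327² + 0.2939² + 0.0694² + 0.0082² + 0.1388² = 0.024056 + 0.086377 + 0.000067 + 0.001069 + 0.086377 + 0.004816 + 0.000067 + 0.019265 = 0.222094
Σp_2ᵢ² = 0.3232² + 0.1263² + 0.0303² + 0.0606² + 0.0404² + 0.2424² + 0.0101² + 0.1667² = 0.104458 + 0.015952 + 0.000918 + 0.003672 + 0.001632 + 0.058758 + 0.000102 + 0.027789 = 0.213281
O = 0.141396 / √(0.222094 × 0.213281) = 0.141396 / 0.2176429 = 0.6497
O = 0.6497 < 0.8 → No.

No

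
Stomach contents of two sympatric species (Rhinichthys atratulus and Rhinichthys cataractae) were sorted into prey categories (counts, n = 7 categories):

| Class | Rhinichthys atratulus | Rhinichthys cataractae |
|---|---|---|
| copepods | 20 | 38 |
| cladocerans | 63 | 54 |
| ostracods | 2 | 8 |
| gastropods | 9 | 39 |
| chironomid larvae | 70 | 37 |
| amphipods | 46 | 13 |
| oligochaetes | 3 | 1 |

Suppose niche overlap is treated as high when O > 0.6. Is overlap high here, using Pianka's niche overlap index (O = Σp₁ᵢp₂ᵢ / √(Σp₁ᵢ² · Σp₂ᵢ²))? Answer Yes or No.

Proportions for Rhinichthys atratulus (n=213): 20/213=0.0939, 63/213=0.2958, 2/213=0.0094, 9/213=0.0423, 70/213=0.3286, 46/213=0.2160, 3/213=0.0141
Proportions for Rhinichthys cataractae (n=190): 38/190=0.2000, 54/190=0.2842, 8/190=0.0421, 39/190=0.2053, 37/190=0.1947, 13/190=0.0684, 1/190=0.0053
Σ p₁ᵢp₂ᵢ = 0.018780 + 0.084066 + 0.000396 + 0.008684 + 0.063978 + 0.014774 + 0.000075 = 0.190753
Σp_1ᵢ² = 0.0939² + 0.2958² + 0.0094² + 0.0423² + 0.3286² + 0.2160² + 0.0141² = 0.008817 + 0.087498 + 0.000088 + 0.001789 + 0.107978 + 0.046656 + 0.000199 = 0.253025
Σp_2ᵢ² = 0.2000² + 0.2842² + 0.0421² + 0.2053² + 0.1947² + 0.0684² + 0.0053² = 0.040000 + 0.080770 + 0.001772 + 0.042148 + 0.037908 + 0.004679 + 0.000028 = 0.207305
O = 0.190753 / √(0.253025 × 0.207305) = 0.190753 / 0.2290270 = 0.8329
O = 0.8329 > 0.6 → Yes.

Yes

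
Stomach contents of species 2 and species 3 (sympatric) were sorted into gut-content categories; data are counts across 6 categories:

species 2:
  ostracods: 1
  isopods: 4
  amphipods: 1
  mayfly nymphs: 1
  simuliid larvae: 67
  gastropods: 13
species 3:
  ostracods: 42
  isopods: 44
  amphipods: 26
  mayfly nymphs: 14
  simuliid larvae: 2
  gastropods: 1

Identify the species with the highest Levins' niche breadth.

Proportions for species 2 (n=87): 1/87=0.0115, 4/87=0.0460, 1/87=0.0115, 1/87=0.0115, 67/87=0.7701, 13/87=0.1494
Proportions for species 3 (n=129): 42/129=0.3256, 44/129=0.3411, 26/129=0.2016, 14/129=0.1085, 2/129=0.0155, 1/129=0.0078
Σp_2ᵢ² = 0.0115² + 0.0460² + 0.0115² + 0.0115² + 0.7701² + 0.1494² = 0.000132 + 0.002116 + 0.000132 + 0.000132 + 0.593054 + 0.022320 = 0.617886
B_2 = 1 / 0.617886 = 1.6184
Σp_3ᵢ² = 0.3256² + 0.3411² + 0.2016² + 0.1085² + 0.0155² + 0.0078² = 0.106015 + 0.116349 + 0.040643 + 0.011772 + 0.000240 + 0.000061 = 0.275080
B_3 = 1 / 0.275080 = 3.6353
Highest B → broadest niche (most generalist): species 3 (B = 3.64).

species 3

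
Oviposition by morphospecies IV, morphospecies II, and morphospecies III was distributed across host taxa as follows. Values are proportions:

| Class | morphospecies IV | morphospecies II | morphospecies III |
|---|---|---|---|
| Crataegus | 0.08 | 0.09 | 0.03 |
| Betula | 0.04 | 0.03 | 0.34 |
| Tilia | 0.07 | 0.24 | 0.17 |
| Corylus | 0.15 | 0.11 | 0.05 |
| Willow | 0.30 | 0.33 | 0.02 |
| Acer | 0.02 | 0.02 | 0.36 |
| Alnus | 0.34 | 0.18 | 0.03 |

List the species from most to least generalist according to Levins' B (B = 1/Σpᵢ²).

Σp_IVᵢ² = 0.08² + 0.04² + 0.07² + 0.15² + 0.30² + 0.02² + 0.34² = 0.0064 + 0.0016 + 0.0049 + 0.0225 + 0.0900 + 0.0004 + 0.1156 = 0.2414
B_IV = 1 / 0.2414 = 4.1425
Σp_IIᵢ² = 0.09² + 0.03² + 0.24² + 0.11² + 0.33² + 0.02² + 0.18² = 0.0081 + 0.0009 + 0.0576 + 0.0121 + 0.1089 + 0.0004 + 0.0324 = 0.2204
B_II = 1 / 0.2204 = 4.5372
Σp_IIIᵢ² = 0.03² + 0.34² + 0.17² + 0.05² + 0.02² + 0.36² + 0.03² = 0.0009 + 0.1156 + 0.0289 + 0.0025 + 0.0004 + 0.1296 + 0.0009 = 0.2788
B_III = 1 / 0.2788 = 3.5868
Ranking by B (broadest → narrowest): morphospecies II (4.54) > morphospecies IV (4.14) > morphospecies III (3.59)

morphospecies II > morphospecies IV > morphospecies III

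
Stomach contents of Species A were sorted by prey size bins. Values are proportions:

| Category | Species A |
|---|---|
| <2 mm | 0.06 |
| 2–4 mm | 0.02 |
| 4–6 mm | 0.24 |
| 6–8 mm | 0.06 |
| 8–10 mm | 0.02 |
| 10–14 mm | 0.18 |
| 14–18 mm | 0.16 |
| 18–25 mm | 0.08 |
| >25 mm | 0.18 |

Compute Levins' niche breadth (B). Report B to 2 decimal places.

6.16

Σpᵢ² = 0.06² + 0.02² + 0.24² + 0.06² + 0.02² + 0.18² + 0.16² + 0.08² + 0.18² = 0.0036 + 0.0004 + 0.0576 + 0.0036 + 0.0004 + 0.0324 + 0.0256 + 0.0064 + 0.0324 = 0.1624
B = 1 / 0.1624 = 6.1576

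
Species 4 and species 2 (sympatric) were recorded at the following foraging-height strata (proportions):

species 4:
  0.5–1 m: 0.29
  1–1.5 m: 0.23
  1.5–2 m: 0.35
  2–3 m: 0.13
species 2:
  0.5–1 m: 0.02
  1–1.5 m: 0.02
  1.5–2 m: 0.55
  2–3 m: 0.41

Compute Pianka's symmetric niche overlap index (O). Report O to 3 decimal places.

Σ p₁ᵢp₂ᵢ = 0.0058 + 0.0046 + 0.1925 + 0.0533 = 0.2562
Σp_1ᵢ² = 0.29² + 0.23² + 0.35² + 0.13² = 0.0841 + 0.0529 + 0.1225 + 0.0169 = 0.2764
Σp_2ᵢ² = 0.02² + 0.02² + 0.55² + 0.41² = 0.0004 + 0.0004 + 0.3025 + 0.1681 = 0.4714
O = 0.2562 / √(0.2764 × 0.4714) = 0.2562 / 0.360964 = 0.70977

0.710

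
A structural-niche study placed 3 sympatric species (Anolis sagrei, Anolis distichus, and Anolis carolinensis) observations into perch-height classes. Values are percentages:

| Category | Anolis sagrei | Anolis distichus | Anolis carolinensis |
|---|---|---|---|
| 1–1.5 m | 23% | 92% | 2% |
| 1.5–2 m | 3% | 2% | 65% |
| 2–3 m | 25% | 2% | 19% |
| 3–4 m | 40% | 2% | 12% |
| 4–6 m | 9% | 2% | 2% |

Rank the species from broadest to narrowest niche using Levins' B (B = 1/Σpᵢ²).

Convert percentages to proportions (divide by 100).
Σp_sagrᵢ² = 0.23² + 0.03² + 0.25² + 0.40² + 0.09² = 0.0529 + 0.0009 + 0.0625 + 0.1600 + 0.0081 = 0.2844
B_sagr = 1 / 0.2844 = 3.5162
Σp_distᵢ² = 0.92² + 0.02² + 0.02² + 0.02² + 0.02² = 0.8464 + 0.0004 + 0.0004 + 0.0004 + 0.0004 = 0.8480
B_dist = 1 / 0.8480 = 1.1792
Σp_caroᵢ² = 0.02² + 0.65² + 0.19² + 0.12² + 0.02² = 0.0004 + 0.4225 + 0.0361 + 0.0144 + 0.0004 = 0.4738
B_caro = 1 / 0.4738 = 2.1106
Ranking by B (broadest → narrowest): Anolis sagrei (3.52) > Anolis carolinensis (2.11) > Anolis distichus (1.18)

Anolis sagrei > Anolis carolinensis > Anolis distichus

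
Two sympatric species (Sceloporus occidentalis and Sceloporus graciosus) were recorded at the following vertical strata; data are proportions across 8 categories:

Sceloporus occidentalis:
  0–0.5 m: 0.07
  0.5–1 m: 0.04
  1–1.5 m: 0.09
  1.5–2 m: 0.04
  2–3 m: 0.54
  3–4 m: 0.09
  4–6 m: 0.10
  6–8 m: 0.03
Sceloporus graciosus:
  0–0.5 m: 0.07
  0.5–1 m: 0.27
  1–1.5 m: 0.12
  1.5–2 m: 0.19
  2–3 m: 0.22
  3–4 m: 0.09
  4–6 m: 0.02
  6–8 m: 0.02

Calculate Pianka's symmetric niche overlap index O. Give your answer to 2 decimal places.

0.66

Σ p₁ᵢp₂ᵢ = 0.0049 + 0.0108 + 0.0108 + 0.0076 + 0.1188 + 0.0081 + 0.0020 + 0.0006 = 0.1636
Σp_1ᵢ² = 0.07² + 0.04² + 0.09² + 0.04² + 0.54² + 0.09² + 0.10² + 0.03² = 0.0049 + 0.0016 + 0.0081 + 0.0016 + 0.2916 + 0.0081 + 0.0100 + 0.0009 = 0.3268
Σp_2ᵢ² = 0.07² + 0.27² + 0.12² + 0.19² + 0.22² + 0.09² + 0.02² + 0.02² = 0.0049 + 0.0729 + 0.0144 + 0.0361 + 0.0484 + 0.0081 + 0.0004 + 0.0004 = 0.1856
O = 0.1636 / √(0.3268 × 0.1856) = 0.1636 / 0.24628 = 0.6643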